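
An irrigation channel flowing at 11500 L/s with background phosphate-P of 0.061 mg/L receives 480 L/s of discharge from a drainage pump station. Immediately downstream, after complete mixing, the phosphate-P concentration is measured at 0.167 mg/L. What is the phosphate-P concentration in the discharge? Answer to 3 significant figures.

2.71 mg/L

Mass balance: 11500·0.06100 + 480.0·Cₑ = 11980·0.1670
→ Cₑ = (11980·0.1670 − 11500·0.06100) / 480.0 = 2.707 mg/L.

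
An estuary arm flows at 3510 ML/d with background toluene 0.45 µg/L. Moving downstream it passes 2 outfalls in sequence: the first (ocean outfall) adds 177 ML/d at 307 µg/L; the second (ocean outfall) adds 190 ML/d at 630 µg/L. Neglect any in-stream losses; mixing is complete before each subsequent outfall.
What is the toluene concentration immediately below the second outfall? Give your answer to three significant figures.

45.3 µg/L

Below outfall 1: Q → 3687 ML/d, C = (3510·0.4500 + 177.0·307.0)/3687 = 15.17 µg/L.
Below outfall 2: Q → 3877 ML/d, C = (3687·15.17 + 190.0·630.0)/3877 = 45.30 µg/L.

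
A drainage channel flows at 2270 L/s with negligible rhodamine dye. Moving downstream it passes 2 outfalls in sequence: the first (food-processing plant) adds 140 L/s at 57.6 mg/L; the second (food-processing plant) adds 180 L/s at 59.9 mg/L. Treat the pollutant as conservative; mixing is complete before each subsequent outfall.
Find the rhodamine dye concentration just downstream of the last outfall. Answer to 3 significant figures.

Outfall 1: combined Q = 2410 L/s; C = (2270·0 + 140.0·57.60)/2410 = 3.346 mg/L.
Outfall 2: combined Q = 2590 L/s; C = (2410·3.346 + 180.0·59.90)/2590 = 7.276 mg/L.

7.28 mg/L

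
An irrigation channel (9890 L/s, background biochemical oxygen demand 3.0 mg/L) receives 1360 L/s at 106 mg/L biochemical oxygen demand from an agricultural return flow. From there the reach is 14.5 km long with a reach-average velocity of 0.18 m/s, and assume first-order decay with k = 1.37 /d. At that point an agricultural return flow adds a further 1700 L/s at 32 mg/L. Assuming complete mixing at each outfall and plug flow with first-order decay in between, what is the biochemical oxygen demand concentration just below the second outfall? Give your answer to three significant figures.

7.94 mg/L

Mass balance: C = (9890·3.000 + 1360·106.0) / 11250 = 173800/11250 = 15.45 mg/L; combined flow 11250 L/s.
Travel time t = 14.5·1000 / 0.18 = 80560 s = 22.38 h.
Decay over the reach: 15.45·exp(−kt) = 15.45·0.2788 = 4.308 mg/L.
At the second outfall, C = (11250·4.308 + 1700·32.00) / (11250 + 1700) = 7.943 mg/L.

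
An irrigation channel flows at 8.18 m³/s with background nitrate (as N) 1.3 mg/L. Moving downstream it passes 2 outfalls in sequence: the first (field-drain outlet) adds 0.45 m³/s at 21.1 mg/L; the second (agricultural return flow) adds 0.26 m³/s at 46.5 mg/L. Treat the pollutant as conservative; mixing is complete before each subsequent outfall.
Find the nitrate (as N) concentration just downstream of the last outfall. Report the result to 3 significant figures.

Below outfall 1: Q → 8.630 m³/s, C = (8.180·1.300 + 0.4500·21.10)/8.630 = 2.332 mg/L.
Below outfall 2: Q → 8.890 m³/s, C = (8.630·2.332 + 0.2600·46.50)/8.890 = 3.624 mg/L.

3.62 mg/L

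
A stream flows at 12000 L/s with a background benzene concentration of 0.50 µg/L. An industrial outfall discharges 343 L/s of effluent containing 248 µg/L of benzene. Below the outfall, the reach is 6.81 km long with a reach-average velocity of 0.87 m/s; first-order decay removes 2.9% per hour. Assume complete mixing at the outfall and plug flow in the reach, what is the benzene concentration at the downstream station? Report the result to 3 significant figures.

6.92 µg/L

Flow-weighted average: C = (12000·0.5000 + 343.0·248.0) / 12340 = 91060/12340 = 7.378 µg/L.
Travel time t = 6.81·1000 / 0.87 = 7828 s = 2.174 h.
2.9%/h lost → k = −ln(1 − 0.029) = 0.02943 h⁻¹.
First-order decay: C = 7.378·exp(−k·t) = 7.378·0.9380 = 6.920 µg/L.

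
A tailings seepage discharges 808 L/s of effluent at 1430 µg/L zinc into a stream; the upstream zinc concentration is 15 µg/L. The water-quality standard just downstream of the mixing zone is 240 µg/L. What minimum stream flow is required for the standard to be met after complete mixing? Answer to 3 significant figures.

Set C_mix = 240: (Q·15.00 + 808.0·1430) / (Q + 808.0) = 240
→ Q = 808.0·(1430 − 240)/(240 − 15.00) = 4273 L/s.

4270 L/s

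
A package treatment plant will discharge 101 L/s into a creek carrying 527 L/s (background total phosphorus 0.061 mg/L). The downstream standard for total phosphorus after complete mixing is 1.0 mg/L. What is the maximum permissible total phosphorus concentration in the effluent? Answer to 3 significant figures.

5.90 mg/L

At the limit, (Qr·Cr + Qe·Cₑ)/(Qr + Qe) = 1.0:
Cₑ = (628.0·1.0 − 527.0·0.06100) / 101.0 = 5.900 mg/L.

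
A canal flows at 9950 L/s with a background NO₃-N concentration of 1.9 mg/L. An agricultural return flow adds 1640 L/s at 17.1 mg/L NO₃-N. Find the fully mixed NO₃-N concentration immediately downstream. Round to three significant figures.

4.05 mg/L

Mass balance: C = (9950·1.900 + 1640·17.10) / 11590 = 46950/11590 = 4.051 mg/L.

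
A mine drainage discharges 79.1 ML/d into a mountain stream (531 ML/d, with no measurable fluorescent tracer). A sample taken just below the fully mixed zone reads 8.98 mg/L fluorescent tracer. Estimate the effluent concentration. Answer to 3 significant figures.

Mass balance: 531.0·0 + 79.10·Cₑ = 610.1·8.980
→ Cₑ = (610.1·8.980 − 531.0·0) / 79.10 = 69.26 mg/L.

69.3 mg/L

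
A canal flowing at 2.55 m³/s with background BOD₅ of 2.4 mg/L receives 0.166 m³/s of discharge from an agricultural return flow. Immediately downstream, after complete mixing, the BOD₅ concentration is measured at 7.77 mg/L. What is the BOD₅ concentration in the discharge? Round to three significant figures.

Mass balance: 2.550·2.400 + 0.1660·Cₑ = 2.716·7.770
→ Cₑ = (2.716·7.770 − 2.550·2.400) / 0.1660 = 90.26 mg/L.

90.3 mg/L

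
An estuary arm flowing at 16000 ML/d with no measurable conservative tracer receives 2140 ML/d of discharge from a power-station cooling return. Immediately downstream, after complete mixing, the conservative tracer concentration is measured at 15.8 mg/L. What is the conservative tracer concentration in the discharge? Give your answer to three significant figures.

134 mg/L

Mass balance: 16000·0 + 2140·Cₑ = 18140·15.80
→ Cₑ = (18140·15.80 − 16000·0) / 2140 = 133.9 mg/L.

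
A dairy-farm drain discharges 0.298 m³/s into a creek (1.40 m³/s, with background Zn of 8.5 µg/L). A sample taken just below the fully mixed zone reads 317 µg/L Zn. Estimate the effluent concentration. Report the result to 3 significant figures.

Mass balance: 1.400·8.500 + 0.2980·Cₑ = 1.698·317.0
→ Cₑ = (1.698·317.0 − 1.400·8.500) / 0.2980 = 1766 µg/L.

1770 µg/L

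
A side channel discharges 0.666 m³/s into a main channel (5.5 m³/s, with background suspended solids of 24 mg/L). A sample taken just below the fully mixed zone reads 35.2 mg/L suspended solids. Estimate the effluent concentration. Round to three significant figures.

128 mg/L

Mass balance: 5.500·24.00 + 0.6660·Cₑ = 6.166·35.20
→ Cₑ = (6.166·35.20 − 5.500·24.00) / 0.6660 = 127.7 mg/L.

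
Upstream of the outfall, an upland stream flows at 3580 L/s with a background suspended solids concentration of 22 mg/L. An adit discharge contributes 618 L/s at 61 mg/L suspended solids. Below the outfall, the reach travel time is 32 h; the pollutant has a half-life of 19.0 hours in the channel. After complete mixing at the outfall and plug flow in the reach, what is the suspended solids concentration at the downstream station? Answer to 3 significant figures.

Mixed concentration C = ΣQC/ΣQ = (3580·22.00 + 618.0·61.00) / 4198 = 116500/4198 = 27.74 mg/L.
Half-life 19.0 h → k = ln 2 / 19.0 = 0.03648 h⁻¹ = 0.8756 d⁻¹.
After decay, C = 27.74 × e^(−kt) = 27.74 × 0.3112 = 8.632 mg/L.

8.63 mg/L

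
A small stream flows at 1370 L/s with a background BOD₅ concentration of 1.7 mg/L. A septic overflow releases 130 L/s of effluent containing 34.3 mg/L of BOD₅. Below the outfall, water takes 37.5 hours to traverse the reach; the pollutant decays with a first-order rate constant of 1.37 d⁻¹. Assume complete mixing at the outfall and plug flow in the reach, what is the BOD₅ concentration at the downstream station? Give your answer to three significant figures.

Flow-weighted average: C = (1370·1.700 + 130.0·34.30) / 1500 = 6788/1500 = 4.525 mg/L.
Decay over the reach: 4.525·exp(−kt) = 4.525·0.1176 = 0.5321 mg/L.

0.532 mg/L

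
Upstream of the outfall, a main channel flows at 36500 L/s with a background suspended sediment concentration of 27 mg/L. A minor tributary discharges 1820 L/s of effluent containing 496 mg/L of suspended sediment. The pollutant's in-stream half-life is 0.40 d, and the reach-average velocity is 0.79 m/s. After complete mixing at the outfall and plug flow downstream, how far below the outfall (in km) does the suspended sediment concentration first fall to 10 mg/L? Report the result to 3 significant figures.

62.8 km

After mixing, C = (36500·27.00 + 1820·496.0) / 38320 = 1888000/38320 = 49.28 mg/L.
Half-life 0.40 d → k = ln 2 / 0.40 = 1.733 d⁻¹.
Set 49.28·exp(−k·t) = 10 → t = ln(49.28/10)/k = 79520 s = 22.09 h.
Distance = v·t = 0.79·79520 = 62820 m = 62.82 km.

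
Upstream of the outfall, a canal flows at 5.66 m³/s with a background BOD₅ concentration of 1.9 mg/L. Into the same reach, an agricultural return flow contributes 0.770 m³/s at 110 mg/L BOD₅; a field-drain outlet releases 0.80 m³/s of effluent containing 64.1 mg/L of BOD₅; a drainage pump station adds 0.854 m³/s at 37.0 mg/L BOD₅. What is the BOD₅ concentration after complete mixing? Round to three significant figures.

Flow-weighted average: C = (5.660·1.900 + 0.7700·110.0 + 0.8000·64.10 + 0.8540·37.00) / 8.084 = 178.3/8.084 = 22.06 mg/L.

22.1 mg/L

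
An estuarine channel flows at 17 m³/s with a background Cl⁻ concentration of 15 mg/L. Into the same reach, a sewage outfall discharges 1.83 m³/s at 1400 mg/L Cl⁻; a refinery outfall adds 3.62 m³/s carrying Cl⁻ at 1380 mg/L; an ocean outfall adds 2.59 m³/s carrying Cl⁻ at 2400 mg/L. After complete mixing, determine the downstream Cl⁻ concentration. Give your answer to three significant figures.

560 mg/L

Mass balance: C = (17.00·15.00 + 1.830·1400 + 3.620·1380 + 2.590·2400) / 25.04 = 14030/25.04 = 560.2 mg/L.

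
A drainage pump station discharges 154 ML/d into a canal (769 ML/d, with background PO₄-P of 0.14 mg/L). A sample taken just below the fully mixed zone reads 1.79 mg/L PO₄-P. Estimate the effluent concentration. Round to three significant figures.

Mass balance: 769.0·0.1400 + 154.0·Cₑ = 923.0·1.790
→ Cₑ = (923.0·1.790 − 769.0·0.1400) / 154.0 = 10.03 mg/L.

10.0 mg/L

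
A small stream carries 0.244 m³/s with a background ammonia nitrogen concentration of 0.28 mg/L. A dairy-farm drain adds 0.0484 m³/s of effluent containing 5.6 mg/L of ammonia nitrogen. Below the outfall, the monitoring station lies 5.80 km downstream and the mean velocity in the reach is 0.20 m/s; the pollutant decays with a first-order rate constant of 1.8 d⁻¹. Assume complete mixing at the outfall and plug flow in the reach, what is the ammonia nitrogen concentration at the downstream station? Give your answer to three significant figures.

After mixing, C = (0.2440·0.2800 + 0.04840·5.600) / 0.2924 = 0.3394/0.2924 = 1.161 mg/L.
Travel time t = 5.80·1000 / 0.20 = 29000 s = 8.056 h.
After decay, C = 1.161 × e^(−kt) = 1.161 × 0.5465 = 0.6343 mg/L.

0.634 mg/L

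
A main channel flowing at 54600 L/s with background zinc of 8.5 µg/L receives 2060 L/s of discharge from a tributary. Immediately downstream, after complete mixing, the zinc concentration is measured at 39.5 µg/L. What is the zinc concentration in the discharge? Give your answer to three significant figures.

Mass balance: 54600·8.500 + 2060·Cₑ = 56660·39.50
→ Cₑ = (56660·39.50 − 54600·8.500) / 2060 = 861.2 µg/L.

861 µg/L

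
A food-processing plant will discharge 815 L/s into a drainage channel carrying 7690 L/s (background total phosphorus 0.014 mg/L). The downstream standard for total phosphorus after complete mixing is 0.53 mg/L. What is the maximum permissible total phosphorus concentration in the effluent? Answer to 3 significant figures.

At the limit, (Qr·Cr + Qe·Cₑ)/(Qr + Qe) = 0.53:
Cₑ = (8505·0.53 − 7690·0.01400) / 815.0 = 5.399 mg/L.

5.40 mg/L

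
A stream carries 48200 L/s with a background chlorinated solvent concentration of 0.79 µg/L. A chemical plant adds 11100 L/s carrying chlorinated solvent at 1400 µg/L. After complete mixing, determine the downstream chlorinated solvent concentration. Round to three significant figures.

263 µg/L

After mixing, C = (48200·0.7900 + 11100·1400) / 59300 = 15580000/59300 = 262.7 µg/L.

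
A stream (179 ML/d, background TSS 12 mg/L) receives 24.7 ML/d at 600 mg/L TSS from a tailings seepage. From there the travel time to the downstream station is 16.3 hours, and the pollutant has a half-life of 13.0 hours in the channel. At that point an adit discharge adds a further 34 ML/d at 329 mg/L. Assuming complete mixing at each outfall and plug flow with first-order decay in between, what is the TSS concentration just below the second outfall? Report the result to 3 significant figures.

77.0 mg/L

Mass balance: C = (179.0·12.00 + 24.70·600.0) / 203.7 = 16970/203.7 = 83.30 mg/L; combined flow 203.7 ML/d.
Half-life 13.0 h → k = ln 2 / 13.0 = 0.05332 h⁻¹ = 1.280 d⁻¹.
First-order decay: C = 83.30·exp(−k·t) = 83.30·0.4193 = 34.93 mg/L.
Second outfall: C = (203.7·34.93 + 34.00·329.0)/237.7 = 76.99 mg/L.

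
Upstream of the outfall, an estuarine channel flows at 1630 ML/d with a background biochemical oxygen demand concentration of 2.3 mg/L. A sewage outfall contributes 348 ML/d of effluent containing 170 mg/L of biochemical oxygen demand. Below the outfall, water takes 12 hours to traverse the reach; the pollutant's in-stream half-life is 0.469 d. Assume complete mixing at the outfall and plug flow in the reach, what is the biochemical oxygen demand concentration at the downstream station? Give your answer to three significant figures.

15.2 mg/L

Mass balance: C = (1630·2.300 + 348.0·170.0) / 1978 = 62910/1978 = 31.80 mg/L.
Half-life 0.469 d → k = ln 2 / 0.469 = 1.478 d⁻¹.
Decay over the reach: 31.80·exp(−kt) = 31.80·0.4776 = 15.19 mg/L.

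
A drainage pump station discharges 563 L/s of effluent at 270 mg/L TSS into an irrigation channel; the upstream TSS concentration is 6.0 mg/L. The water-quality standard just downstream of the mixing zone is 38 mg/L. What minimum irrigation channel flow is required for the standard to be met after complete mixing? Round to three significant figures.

4080 L/s

Set C_mix = 38: (Q·6.000 + 563.0·270.0) / (Q + 563.0) = 38
→ Q = 563.0·(270.0 − 38)/(38 − 6.000) = 4082 L/s.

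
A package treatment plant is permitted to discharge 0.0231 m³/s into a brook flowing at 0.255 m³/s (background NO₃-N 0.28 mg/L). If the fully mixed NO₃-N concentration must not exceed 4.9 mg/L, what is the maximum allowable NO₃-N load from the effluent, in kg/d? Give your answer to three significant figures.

112 kg/d

Mass balance at the limit: 0.2550·0.2800 + 0.02310·Cₑ = 0.2781·4.9 → Cₑ = 55.90 mg/L.
Load = 0.02310 m³/s × 55.90 g/m³ × 86 400 s/d = 111.6 kg/d.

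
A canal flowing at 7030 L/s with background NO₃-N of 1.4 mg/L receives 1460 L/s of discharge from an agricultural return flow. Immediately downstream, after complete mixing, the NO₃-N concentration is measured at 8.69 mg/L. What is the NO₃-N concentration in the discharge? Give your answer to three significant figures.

43.8 mg/L

Mass balance: 7030·1.400 + 1460·Cₑ = 8490·8.690
→ Cₑ = (8490·8.690 − 7030·1.400) / 1460 = 43.79 mg/L.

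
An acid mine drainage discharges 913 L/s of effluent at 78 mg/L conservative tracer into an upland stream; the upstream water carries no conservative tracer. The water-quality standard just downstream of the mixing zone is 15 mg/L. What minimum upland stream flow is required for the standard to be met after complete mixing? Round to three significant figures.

3830 L/s

Set C_mix = 15: (Q·0 + 913.0·78.00) / (Q + 913.0) = 15
→ Q = 913.0·(78.00 − 15)/(15 − 0) = 3835 L/s.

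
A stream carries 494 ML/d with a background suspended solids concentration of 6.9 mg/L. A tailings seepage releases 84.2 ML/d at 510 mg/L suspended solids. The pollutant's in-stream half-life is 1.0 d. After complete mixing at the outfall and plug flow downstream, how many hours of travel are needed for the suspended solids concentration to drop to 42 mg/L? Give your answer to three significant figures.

22.4 h

After mixing, C = (494.0·6.900 + 84.20·510.0) / 578.2 = 46350/578.2 = 80.16 mg/L.
Half-life 1.0 d → k = ln 2 / 1.0 = 0.6931 d⁻¹.
80.16·exp(−k·t) = 42 → t = ln(80.16/42)/k = 80570 s = 22.38 h.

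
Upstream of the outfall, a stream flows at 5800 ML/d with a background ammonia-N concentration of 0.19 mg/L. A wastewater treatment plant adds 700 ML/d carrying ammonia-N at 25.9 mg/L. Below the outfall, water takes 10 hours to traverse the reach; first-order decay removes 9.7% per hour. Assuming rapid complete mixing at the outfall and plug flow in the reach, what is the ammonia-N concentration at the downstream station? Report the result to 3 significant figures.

After mixing, C = (5800·0.1900 + 700.0·25.90) / 6500 = 19230/6500 = 2.959 mg/L.
9.7%/h lost → k = −ln(1 − 0.097) = 0.1020 h⁻¹.
Decay over the reach: 2.959·exp(−kt) = 2.959·0.3605 = 1.067 mg/L.

1.07 mg/L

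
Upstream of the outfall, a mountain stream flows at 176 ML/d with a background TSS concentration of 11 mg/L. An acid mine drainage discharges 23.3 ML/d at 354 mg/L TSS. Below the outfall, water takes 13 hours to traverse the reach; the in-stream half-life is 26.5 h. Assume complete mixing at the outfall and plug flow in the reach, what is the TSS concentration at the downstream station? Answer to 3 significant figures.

Flow-weighted average: C = (176.0·11.00 + 23.30·354.0) / 199.3 = 10180/199.3 = 51.10 mg/L.
Half-life 26.5 h → k = ln 2 / 26.5 = 0.02616 h⁻¹ = 0.6278 d⁻¹.
After decay, C = 51.10 × e^(−kt) = 51.10 × 0.7117 = 36.37 mg/L.

36.4 mg/L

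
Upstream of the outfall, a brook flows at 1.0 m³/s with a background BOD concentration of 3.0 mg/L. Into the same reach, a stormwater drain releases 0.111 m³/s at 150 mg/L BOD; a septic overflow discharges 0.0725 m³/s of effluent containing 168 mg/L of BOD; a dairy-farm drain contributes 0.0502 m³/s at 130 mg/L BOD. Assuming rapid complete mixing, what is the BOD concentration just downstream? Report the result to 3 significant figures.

31.1 mg/L

Mixed concentration C = ΣQC/ΣQ = (1.000·3.000 + 0.1110·150.0 + 0.07250·168.0 + 0.05020·130.0) / 1.234 = 38.36/1.234 = 31.09 mg/L.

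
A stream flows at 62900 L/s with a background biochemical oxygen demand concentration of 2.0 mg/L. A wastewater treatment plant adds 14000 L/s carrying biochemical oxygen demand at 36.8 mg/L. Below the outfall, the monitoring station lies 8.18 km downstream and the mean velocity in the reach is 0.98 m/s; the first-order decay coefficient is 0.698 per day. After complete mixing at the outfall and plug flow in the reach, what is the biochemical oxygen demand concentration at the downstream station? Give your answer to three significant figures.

7.79 mg/L

Flow-weighted average: C = (62900·2.000 + 14000·36.80) / 76900 = 641000/76900 = 8.336 mg/L.
Travel time t = 8.18·1000 / 0.98 = 8347 s = 2.319 h.
Applying C = C₀e^(−kt): 8.336 × 0.9348 = 7.792 mg/L.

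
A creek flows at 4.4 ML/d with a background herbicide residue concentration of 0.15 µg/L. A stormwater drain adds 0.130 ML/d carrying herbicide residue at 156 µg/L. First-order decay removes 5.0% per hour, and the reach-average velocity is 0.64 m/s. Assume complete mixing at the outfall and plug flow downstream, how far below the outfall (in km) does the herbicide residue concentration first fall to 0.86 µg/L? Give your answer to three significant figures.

Mass balance: C = (4.400·0.1500 + 0.1300·156.0) / 4.530 = 20.94/4.530 = 4.623 µg/L.
5.0%/h lost → k = −ln(1 − 0.05) = 0.05129 h⁻¹.
Set 4.623·exp(−k·t) = 0.86 → t = ln(4.623/0.86)/k = 118000 s = 32.79 h.
Distance = v·t = 0.64·118000 = 75540 m = 75.54 km.

75.5 km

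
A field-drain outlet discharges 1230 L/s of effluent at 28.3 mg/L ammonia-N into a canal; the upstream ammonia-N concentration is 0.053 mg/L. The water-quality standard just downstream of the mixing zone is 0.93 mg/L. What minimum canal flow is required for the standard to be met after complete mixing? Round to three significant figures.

38400 L/s

Set C_mix = 0.93: (Q·0.05300 + 1230·28.30) / (Q + 1230) = 0.93
→ Q = 1230·(28.30 − 0.93)/(0.93 − 0.05300) = 38390 L/s.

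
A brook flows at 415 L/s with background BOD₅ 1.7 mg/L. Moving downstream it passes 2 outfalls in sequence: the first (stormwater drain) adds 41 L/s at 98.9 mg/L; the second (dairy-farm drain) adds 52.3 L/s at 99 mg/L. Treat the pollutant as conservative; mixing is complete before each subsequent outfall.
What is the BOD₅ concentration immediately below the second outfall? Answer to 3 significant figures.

After outfall 1: Q = 415.0 + 41.00 = 456.0 L/s; C = (415.0·1.700 + 41.00·98.90)/456.0 = 10.44 mg/L.
After outfall 2: Q = 456.0 + 52.30 = 508.3 L/s; C = (456.0·10.44 + 52.30·99.00)/508.3 = 19.55 mg/L.

19.6 mg/L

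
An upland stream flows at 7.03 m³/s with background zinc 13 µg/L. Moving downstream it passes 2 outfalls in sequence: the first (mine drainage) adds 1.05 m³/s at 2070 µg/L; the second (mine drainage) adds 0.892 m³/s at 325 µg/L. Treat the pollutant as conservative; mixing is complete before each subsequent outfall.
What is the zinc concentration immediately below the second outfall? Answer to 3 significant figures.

After outfall 1: Q = 7.030 + 1.050 = 8.080 m³/s; C = (7.030·13.00 + 1.050·2070)/8.080 = 280.3 µg/L.
After outfall 2: Q = 8.080 + 0.8920 = 8.972 m³/s; C = (8.080·280.3 + 0.8920·325.0)/8.972 = 284.8 µg/L.

285 µg/L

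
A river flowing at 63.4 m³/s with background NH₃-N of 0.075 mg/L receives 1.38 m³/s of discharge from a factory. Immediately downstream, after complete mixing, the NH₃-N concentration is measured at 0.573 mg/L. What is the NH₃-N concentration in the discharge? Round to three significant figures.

Mass balance: 63.40·0.07500 + 1.380·Cₑ = 64.78·0.5730
→ Cₑ = (64.78·0.5730 − 63.40·0.07500) / 1.380 = 23.45 mg/L.

23.5 mg/L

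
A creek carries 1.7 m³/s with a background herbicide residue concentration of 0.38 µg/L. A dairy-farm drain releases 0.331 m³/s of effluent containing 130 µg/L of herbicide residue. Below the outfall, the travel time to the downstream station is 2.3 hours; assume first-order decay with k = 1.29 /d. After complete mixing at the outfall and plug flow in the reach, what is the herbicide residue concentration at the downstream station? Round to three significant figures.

19.0 µg/L

After mixing, C = (1.700·0.3800 + 0.3310·130.0) / 2.031 = 43.68/2.031 = 21.50 µg/L.
Applying C = C₀e^(−kt): 21.50 × 0.8837 = 19.00 µg/L.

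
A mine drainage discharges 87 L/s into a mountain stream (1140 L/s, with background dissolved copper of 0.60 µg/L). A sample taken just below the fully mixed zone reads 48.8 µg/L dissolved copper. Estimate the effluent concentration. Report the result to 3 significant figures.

680 µg/L

Mass balance: 1140·0.6000 + 87.00·Cₑ = 1227·48.80
→ Cₑ = (1227·48.80 − 1140·0.6000) / 87.00 = 680.4 µg/L.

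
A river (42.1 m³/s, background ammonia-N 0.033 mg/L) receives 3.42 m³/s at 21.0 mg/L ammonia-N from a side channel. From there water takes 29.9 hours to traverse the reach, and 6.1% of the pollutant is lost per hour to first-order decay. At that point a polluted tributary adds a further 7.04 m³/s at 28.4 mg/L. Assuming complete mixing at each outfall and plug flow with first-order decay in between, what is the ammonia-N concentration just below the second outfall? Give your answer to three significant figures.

Mixed concentration C = ΣQC/ΣQ = (42.10·0.03300 + 3.420·21.00) / 45.52 = 73.21/45.52 = 1.608 mg/L; combined flow 45.52 m³/s.
6.1%/h lost → k = −ln(1 − 0.061) = 0.06294 h⁻¹.
After decay, C = 1.608 × e^(−kt) = 1.608 × 0.1523 = 0.2449 mg/L.
Second outfall: C = (45.52·0.2449 + 7.040·28.40)/52.56 = 4.016 mg/L.

4.02 mg/L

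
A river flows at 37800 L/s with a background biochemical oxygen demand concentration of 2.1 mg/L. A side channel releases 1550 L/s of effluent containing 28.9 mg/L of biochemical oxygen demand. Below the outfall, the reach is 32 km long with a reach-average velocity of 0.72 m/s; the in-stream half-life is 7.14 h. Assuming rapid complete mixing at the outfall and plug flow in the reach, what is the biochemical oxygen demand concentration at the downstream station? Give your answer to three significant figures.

0.952 mg/L

Mixed concentration C = ΣQC/ΣQ = (37800·2.100 + 1550·28.90) / 39350 = 124200/39350 = 3.156 mg/L.
Travel time t = 32·1000 / 0.72 = 44440 s = 12.35 h.
Half-life 7.14 h → k = ln 2 / 7.14 = 0.09708 h⁻¹ = 2.330 d⁻¹.
Decay over the reach: 3.156·exp(−kt) = 3.156·0.3016 = 0.9519 mg/L.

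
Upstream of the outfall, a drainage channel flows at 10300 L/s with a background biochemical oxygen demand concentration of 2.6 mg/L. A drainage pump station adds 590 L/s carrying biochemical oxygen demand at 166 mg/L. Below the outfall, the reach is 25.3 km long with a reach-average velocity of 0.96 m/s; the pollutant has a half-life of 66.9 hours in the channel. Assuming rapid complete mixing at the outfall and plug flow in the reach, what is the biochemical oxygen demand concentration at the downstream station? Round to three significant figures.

Mass balance: C = (10300·2.600 + 590.0·166.0) / 10890 = 124700/10890 = 11.45 mg/L.
Travel time t = 25.3·1000 / 0.96 = 26350 s = 7.321 h.
Half-life 66.9 h → k = ln 2 / 66.9 = 0.01036 h⁻¹ = 0.2487 d⁻¹.
Applying C = C₀e^(−kt): 11.45 × 0.9270 = 10.62 mg/L.

10.6 mg/L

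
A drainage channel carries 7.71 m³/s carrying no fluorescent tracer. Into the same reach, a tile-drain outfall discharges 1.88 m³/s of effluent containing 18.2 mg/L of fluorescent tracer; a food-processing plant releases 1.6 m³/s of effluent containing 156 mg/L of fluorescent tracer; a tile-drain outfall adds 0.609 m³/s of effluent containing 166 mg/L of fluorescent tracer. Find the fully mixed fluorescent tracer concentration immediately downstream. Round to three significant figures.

Mixed concentration C = ΣQC/ΣQ = (7.710·0 + 1.880·18.20 + 1.600·156.0 + 0.6090·166.0) / 11.80 = 384.9/11.80 = 32.62 mg/L.

32.6 mg/L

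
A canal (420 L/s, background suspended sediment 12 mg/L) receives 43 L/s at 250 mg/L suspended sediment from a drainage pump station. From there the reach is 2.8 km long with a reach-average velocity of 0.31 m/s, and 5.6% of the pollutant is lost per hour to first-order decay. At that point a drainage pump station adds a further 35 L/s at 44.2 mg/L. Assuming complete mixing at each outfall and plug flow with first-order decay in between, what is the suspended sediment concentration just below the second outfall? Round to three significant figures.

30.5 mg/L

Conservation of mass: C = (420.0·12.00 + 43.00·250.0) / 463.0 = 15790/463.0 = 34.10 mg/L; combined flow 463.0 L/s.
Travel time t = 2.8·1000 / 0.31 = 9032 s = 2.509 h.
5.6%/h lost → k = −ln(1 − 0.056) = 0.05763 h⁻¹.
After decay, C = 34.10 × e^(−kt) = 34.10 × 0.8654 = 29.51 mg/L.
At the second outfall, C = (463.0·29.51 + 35.00·44.20) / (463.0 + 35.00) = 30.54 mg/L.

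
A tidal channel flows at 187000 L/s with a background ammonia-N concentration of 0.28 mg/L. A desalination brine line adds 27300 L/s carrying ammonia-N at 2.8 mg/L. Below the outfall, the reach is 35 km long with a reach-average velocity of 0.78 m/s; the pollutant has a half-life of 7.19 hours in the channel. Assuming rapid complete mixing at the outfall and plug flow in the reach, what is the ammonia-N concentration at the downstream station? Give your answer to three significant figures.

After mixing, C = (187000·0.2800 + 27300·2.800) / 214300 = 128800/214300 = 0.6010 mg/L.
Travel time t = 35·1000 / 0.78 = 44870 s = 12.46 h.
Half-life 7.19 h → k = ln 2 / 7.19 = 0.09640 h⁻¹ = 2.314 d⁻¹.
After decay, C = 0.6010 × e^(−kt) = 0.6010 × 0.3007 = 0.1807 mg/L.

0.181 mg/L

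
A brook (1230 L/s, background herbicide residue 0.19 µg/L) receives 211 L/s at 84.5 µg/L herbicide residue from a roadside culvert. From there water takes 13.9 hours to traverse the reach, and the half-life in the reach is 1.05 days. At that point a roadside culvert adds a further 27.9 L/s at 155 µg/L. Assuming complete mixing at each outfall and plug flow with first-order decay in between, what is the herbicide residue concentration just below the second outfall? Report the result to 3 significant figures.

11.3 µg/L

Conservation of mass: C = (1230·0.1900 + 211.0·84.50) / 1441 = 18060/1441 = 12.54 µg/L; combined flow 1441 L/s.
Half-life 1.05 d → k = ln 2 / 1.05 = 0.6601 d⁻¹.
Applying C = C₀e^(−kt): 12.54 × 0.6823 = 8.552 µg/L.
At the second outfall, C = (1441·8.552 + 27.90·155.0) / (1441 + 27.90) = 11.33 µg/L.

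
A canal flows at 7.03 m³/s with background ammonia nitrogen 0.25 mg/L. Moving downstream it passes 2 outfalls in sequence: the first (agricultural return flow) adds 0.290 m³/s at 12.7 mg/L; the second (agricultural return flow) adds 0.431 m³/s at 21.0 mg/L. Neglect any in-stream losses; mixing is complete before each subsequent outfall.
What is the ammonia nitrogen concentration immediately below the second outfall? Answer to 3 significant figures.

Below outfall 1: Q → 7.320 m³/s, C = (7.030·0.2500 + 0.2900·12.70)/7.320 = 0.7432 mg/L.
Below outfall 2: Q → 7.751 m³/s, C = (7.320·0.7432 + 0.4310·21.00)/7.751 = 1.870 mg/L.

1.87 mg/L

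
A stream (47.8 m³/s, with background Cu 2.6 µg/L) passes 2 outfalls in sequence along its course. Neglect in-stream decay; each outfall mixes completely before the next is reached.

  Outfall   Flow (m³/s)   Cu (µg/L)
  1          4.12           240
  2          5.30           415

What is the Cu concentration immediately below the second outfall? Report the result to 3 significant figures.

57.9 µg/L

Outfall 1: combined Q = 51.92 m³/s; C = (47.80·2.600 + 4.120·240.0)/51.92 = 21.44 µg/L.
Outfall 2: combined Q = 57.22 m³/s; C = (51.92·21.44 + 5.300·415.0)/57.22 = 57.89 µg/L.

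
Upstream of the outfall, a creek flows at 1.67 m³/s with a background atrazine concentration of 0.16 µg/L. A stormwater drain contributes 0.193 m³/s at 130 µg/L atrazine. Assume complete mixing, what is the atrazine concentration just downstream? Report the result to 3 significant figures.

13.6 µg/L

After mixing, C = (1.670·0.1600 + 0.1930·130.0) / 1.863 = 25.36/1.863 = 13.61 µg/L.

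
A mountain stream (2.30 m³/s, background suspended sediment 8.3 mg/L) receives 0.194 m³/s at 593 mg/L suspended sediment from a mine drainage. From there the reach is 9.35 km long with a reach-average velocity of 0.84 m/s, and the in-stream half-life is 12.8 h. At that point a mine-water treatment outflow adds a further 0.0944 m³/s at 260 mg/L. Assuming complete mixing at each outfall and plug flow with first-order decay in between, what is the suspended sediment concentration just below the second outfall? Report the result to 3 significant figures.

Mixed concentration C = ΣQC/ΣQ = (2.300·8.300 + 0.1940·593.0) / 2.494 = 134.1/2.494 = 53.78 mg/L; combined flow 2.494 m³/s.
Travel time t = 9.35·1000 / 0.84 = 11130 s = 3.092 h.
Half-life 12.8 h → k = ln 2 / 12.8 = 0.05415 h⁻¹ = 1.300 d⁻¹.
Decay over the reach: 53.78·exp(−kt) = 53.78·0.8458 = 45.49 mg/L.
Second outfall: C = (2.494·45.49 + 0.09440·260.0)/2.588 = 53.31 mg/L.

53.3 mg/L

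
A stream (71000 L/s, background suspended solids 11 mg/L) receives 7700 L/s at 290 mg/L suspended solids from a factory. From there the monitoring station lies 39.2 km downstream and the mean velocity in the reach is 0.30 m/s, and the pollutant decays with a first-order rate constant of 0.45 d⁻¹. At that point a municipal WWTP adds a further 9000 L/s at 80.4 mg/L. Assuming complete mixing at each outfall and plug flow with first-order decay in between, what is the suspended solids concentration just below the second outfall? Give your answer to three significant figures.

Flow-weighted average: C = (71000·11.00 + 7700·290.0) / 78700 = 3014000/78700 = 38.30 mg/L; combined flow 78700 L/s.
Travel time t = 39.2·1000 / 0.30 = 130700 s = 36.30 h.
Decay over the reach: 38.30·exp(−kt) = 38.30·0.5063 = 19.39 mg/L.
Second outfall: C = (78700·19.39 + 9000·80.40)/87700 = 25.65 mg/L.

25.7 mg/L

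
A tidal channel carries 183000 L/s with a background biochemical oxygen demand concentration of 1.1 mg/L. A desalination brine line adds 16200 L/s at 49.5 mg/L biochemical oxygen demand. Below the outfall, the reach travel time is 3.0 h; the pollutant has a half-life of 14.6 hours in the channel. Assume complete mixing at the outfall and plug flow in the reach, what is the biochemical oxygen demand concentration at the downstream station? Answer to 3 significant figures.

4.37 mg/L

Flow-weighted average: C = (183000·1.100 + 16200·49.50) / 199200 = 1003000/199200 = 5.036 mg/L.
Half-life 14.6 h → k = ln 2 / 14.6 = 0.04748 h⁻¹ = 1.139 d⁻¹.
Decay over the reach: 5.036·exp(−kt) = 5.036·0.8673 = 4.368 mg/L.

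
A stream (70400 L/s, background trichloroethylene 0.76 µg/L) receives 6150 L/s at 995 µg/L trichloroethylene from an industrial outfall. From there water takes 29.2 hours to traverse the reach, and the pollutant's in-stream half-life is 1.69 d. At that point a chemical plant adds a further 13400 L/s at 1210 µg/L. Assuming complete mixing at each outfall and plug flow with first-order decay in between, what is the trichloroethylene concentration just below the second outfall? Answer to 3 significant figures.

After mixing, C = (70400·0.7600 + 6150·995.0) / 76550 = 6173000/76550 = 80.64 µg/L; combined flow 76550 L/s.
Half-life 1.69 d → k = ln 2 / 1.69 = 0.4101 d⁻¹.
Decay over the reach: 80.64·exp(−kt) = 80.64·0.6071 = 48.96 µg/L.
At the second outfall, C = (76550·48.96 + 13400·1210) / (76550 + 13400) = 221.9 µg/L.

222 µg/L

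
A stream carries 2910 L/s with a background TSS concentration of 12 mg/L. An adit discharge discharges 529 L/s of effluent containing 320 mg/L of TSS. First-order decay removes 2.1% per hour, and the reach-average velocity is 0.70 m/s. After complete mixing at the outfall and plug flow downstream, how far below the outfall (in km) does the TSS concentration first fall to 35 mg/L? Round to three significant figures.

62.8 km

Mass balance: C = (2910·12.00 + 529.0·320.0) / 3439 = 204200/3439 = 59.38 mg/L.
2.1%/h lost → k = −ln(1 − 0.021) = 0.02122 h⁻¹.
Set 59.38·exp(−k·t) = 35 → t = ln(59.38/35)/k = 89660 s = 24.90 h.
Distance = v·t = 0.70·89660 = 62760 m = 62.76 km.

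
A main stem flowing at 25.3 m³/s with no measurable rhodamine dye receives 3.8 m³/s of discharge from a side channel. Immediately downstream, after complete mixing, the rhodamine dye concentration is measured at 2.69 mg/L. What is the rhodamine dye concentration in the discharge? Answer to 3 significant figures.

Mass balance: 25.30·0 + 3.800·Cₑ = 29.10·2.690
→ Cₑ = (29.10·2.690 − 25.30·0) / 3.800 = 20.60 mg/L.

20.6 mg/L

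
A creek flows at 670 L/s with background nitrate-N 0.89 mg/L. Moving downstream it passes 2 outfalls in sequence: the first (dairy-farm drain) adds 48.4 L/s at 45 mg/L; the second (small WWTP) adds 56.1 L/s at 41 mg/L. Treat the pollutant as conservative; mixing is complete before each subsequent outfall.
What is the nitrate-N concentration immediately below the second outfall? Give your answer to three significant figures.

6.55 mg/L

Below outfall 1: Q → 718.4 L/s, C = (670.0·0.8900 + 48.40·45.00)/718.4 = 3.862 mg/L.
Below outfall 2: Q → 774.5 L/s, C = (718.4·3.862 + 56.10·41.00)/774.5 = 6.552 mg/L.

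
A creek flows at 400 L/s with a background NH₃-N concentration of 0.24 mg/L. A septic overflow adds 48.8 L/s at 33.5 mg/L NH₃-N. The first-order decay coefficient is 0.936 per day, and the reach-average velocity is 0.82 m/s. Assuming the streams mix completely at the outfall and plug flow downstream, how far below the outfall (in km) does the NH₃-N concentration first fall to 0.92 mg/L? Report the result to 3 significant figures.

108 km

Conservation of mass: C = (400.0·0.2400 + 48.80·33.50) / 448.8 = 1731/448.8 = 3.857 mg/L.
Set 3.857·exp(−k·t) = 0.92 → t = ln(3.857/0.92)/k = 132300 s = 36.75 h.
Distance = v·t = 0.82·132300 = 108500 m = 108.5 km.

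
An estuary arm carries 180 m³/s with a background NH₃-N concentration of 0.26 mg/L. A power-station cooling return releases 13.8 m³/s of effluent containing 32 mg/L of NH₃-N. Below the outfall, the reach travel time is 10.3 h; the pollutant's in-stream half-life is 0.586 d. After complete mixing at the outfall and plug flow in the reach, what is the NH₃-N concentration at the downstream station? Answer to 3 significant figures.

Mass balance: C = (180.0·0.2600 + 13.80·32.00) / 193.8 = 488.4/193.8 = 2.520 mg/L.
Half-life 0.586 d → k = ln 2 / 0.586 = 1.183 d⁻¹.
Decay over the reach: 2.520·exp(−kt) = 2.520·0.6019 = 1.517 mg/L.

1.52 mg/L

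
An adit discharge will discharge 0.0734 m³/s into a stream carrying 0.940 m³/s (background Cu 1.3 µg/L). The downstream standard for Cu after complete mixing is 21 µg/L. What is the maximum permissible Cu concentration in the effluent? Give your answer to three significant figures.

273 µg/L

At the limit, (Qr·Cr + Qe·Cₑ)/(Qr + Qe) = 21:
Cₑ = (1.013·21 − 0.9400·1.300) / 0.07340 = 273.3 µg/L.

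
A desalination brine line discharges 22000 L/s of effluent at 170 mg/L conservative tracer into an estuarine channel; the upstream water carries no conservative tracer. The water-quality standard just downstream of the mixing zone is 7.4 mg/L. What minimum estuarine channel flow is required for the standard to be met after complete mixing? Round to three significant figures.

483000 L/s

Set C_mix = 7.4: (Q·0 + 22000·170.0) / (Q + 22000) = 7.4
→ Q = 22000·(170.0 − 7.4)/(7.4 − 0) = 483400 L/s.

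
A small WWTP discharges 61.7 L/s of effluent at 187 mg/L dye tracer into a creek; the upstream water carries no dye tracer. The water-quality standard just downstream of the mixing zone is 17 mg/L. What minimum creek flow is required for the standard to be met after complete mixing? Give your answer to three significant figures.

617 L/s

Set C_mix = 17: (Q·0 + 61.70·187.0) / (Q + 61.70) = 17
→ Q = 61.70·(187.0 − 17)/(17 − 0) = 617.0 L/s.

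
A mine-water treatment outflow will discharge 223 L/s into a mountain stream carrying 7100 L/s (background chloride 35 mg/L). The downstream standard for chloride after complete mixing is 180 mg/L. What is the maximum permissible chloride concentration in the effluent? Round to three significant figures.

4800 mg/L

At the limit, (Qr·Cr + Qe·Cₑ)/(Qr + Qe) = 180:
Cₑ = (7323·180 − 7100·35.00) / 223.0 = 4797 mg/L.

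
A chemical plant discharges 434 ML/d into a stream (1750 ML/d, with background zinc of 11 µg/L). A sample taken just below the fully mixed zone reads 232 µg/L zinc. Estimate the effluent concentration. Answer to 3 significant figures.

1120 µg/L

Mass balance: 1750·11.00 + 434.0·Cₑ = 2184·232.0
→ Cₑ = (2184·232.0 − 1750·11.00) / 434.0 = 1123 µg/L.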